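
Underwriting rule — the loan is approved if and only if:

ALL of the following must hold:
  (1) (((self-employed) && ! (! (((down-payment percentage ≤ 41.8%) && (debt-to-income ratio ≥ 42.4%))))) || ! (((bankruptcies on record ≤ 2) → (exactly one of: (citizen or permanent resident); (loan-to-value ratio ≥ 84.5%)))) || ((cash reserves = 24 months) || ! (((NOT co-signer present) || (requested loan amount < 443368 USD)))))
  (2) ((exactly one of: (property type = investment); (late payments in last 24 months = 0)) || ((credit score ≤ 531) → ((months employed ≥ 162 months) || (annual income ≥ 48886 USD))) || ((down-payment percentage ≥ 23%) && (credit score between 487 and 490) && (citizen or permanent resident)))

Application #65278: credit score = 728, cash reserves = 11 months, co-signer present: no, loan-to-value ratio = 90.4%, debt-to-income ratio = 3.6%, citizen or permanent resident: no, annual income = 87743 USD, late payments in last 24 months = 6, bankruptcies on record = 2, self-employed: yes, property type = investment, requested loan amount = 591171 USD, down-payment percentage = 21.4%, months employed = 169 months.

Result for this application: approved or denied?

Atomic conditions:
  self-employed: yes → true
  down-payment percentage ≤ 41.8%: 21.4 ≤ 41.8 is true
  debt-to-income ratio ≥ 42.4%: 3.6 ≥ 42.4 is false
  bankruptcies on record ≤ 2: 2 ≤ 2 is true
  citizen or permanent resident: no → false
  loan-to-value ratio ≥ 84.5%: 90.4 ≥ 84.5 is true
  cash reserves = 24 months: 11 == 24 is false
  NOT co-signer present: no → true
  requested loan amount < 443368 USD: 591171 < 443368 is false
  property type = investment: investment == investment is true
  late payments in last 24 months = 0: 6 == 0 is false
  credit score ≤ 531: 728 ≤ 531 is false
  months employed ≥ 162 months: 169 ≥ 162 is true
  annual income ≥ 48886 USD: 87743 ≥ 48886 is true
  down-payment percentage ≥ 23%: 21.4 ≥ 23 is false
  credit score between 487 and 490: 728 in [487, 490] is false
Combine:
[1.1.2.1.1] true AND false = false
[1.1.2.1] NOT false = true
[1.1.2] NOT true = false
[1.1] true AND false = false
[1.2.1.2] exactly-one(false, true) = true
[1.2.1] true → true = true
[1.2] NOT true = false
[1.3.2.1] true OR false = true
[1.3.2] NOT true = false
[1.3] false OR false = false
[1] false OR false OR false = false
[2.1] exactly-one(true, false) = true
[2.2.2] true OR true = true
[2.2] false → true (antecedent false ⇒ implication holds) = true
[2.3] false AND false AND false = false
[2] true OR true OR false = true
[root] false AND true = false
Overall: false → denied

Denied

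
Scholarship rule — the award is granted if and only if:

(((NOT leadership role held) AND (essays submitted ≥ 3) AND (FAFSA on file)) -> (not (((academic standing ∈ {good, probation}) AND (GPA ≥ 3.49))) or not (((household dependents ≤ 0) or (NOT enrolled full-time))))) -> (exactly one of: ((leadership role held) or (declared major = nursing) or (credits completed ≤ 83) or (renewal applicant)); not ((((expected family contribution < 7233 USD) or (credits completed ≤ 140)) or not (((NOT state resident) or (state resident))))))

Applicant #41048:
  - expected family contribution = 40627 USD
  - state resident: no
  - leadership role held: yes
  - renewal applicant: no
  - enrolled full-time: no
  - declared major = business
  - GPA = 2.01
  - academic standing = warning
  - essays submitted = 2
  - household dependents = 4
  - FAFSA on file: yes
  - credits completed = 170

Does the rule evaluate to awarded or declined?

Declined

Atomic conditions:
  NOT leadership role held: yes → false
  essays submitted ≥ 3: 2 ≥ 3 is false
  FAFSA on file: yes → true
  academic standing ∈ {good, probation}: warning is not in the set → false
  GPA ≥ 3.49: 2.01 ≥ 3.49 is false
  household dependents ≤ 0: 4 ≤ 0 is false
  NOT enrolled full-time: no → true
  leadership role held: yes → true
  declared major = nursing: business == nursing is false
  credits completed ≤ 83: 170 ≤ 83 is false
  renewal applicant: no → false
  expected family contribution < 7233 USD: 40627 < 7233 is false
  credits completed ≤ 140: 170 ≤ 140 is false
  NOT state resident: no → true
  state resident: no → false
Combine:
[1.1] false AND false AND true = false
[1.2.1.1] false AND false = false
[1.2.1] NOT false = true
[1.2.2.1] false OR true = true
[1.2.2] NOT true = false
[1.2] true OR false = true
[1] false → true (antecedent false ⇒ implication holds) = true
[2.1] true OR false OR false OR false = true
[2.2.1.1] false OR false = false
[2.2.1.2.1] true OR false = true
[2.2.1.2] NOT true = false
[2.2.1] false OR false = false
[2.2] NOT false = true
[2] exactly-one(true, true) = false
[root] true → false = false
Overall: false → declined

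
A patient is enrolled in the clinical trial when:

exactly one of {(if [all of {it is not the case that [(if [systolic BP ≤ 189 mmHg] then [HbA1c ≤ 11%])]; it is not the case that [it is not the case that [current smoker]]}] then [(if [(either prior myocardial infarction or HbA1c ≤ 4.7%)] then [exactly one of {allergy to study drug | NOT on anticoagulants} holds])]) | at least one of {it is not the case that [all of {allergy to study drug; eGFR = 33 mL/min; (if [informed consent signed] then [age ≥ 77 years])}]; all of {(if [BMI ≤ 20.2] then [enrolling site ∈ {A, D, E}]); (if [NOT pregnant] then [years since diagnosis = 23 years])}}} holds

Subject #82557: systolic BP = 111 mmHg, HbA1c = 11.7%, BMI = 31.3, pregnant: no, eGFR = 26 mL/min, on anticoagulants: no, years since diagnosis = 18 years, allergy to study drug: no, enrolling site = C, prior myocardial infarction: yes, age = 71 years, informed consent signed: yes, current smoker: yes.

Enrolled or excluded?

Excluded

Atomic conditions:
  systolic BP ≤ 189 mmHg: 111 ≤ 189 is true
  HbA1c ≤ 11%: 11.7 ≤ 11 is false
  current smoker: yes → true
  prior myocardial infarction: yes → true
  HbA1c ≤ 4.7%: 11.7 ≤ 4.7 is false
  allergy to study drug: no → false
  NOT on anticoagulants: no → true
  eGFR = 33 mL/min: 26 == 33 is false
  informed consent signed: yes → true
  age ≥ 77 years: 71 ≥ 77 is false
  BMI ≤ 20.2: 31.3 ≤ 20.2 is false
  enrolling site ∈ {A, D, E}: C is not in the set → false
  NOT pregnant: no → true
  years since diagnosis = 23 years: 18 == 23 is false
Combine:
[1.1.1.1] true → false = false
[1.1.1] NOT false = true
[1.1.2.1] NOT true = false
[1.1.2] NOT false = true
[1.1] true AND true = true
[1.2.1] true OR false = true
[1.2.2] exactly-one(false, true) = true
[1.2] true → true = true
[1] true → true = true
[2.1.1.3] true → false = false
[2.1.1] false AND false AND false = false
[2.1] NOT false = true
[2.2.1] false → false (antecedent false ⇒ implication holds) = true
[2.2.2] true → false = false
[2.2] true AND false = false
[2] true OR false = true
[root] exactly-one(true, true) = false
Overall: false → excluded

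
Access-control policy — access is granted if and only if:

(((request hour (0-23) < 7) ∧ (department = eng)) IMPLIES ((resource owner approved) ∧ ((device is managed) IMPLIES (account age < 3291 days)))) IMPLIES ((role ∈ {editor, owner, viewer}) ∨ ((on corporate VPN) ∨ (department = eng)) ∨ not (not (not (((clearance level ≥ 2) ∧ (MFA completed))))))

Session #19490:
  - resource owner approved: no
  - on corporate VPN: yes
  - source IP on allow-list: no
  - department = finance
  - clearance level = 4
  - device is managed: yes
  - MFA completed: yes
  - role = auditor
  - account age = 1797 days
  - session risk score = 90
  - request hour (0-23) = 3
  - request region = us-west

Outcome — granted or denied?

Atomic conditions:
  request hour (0-23) < 7: 3 < 7 is true
  department = eng: finance == eng is false
  resource owner approved: no → false
  device is managed: yes → true
  account age < 3291 days: 1797 < 3291 is true
  role ∈ {editor, owner, viewer}: auditor is not in the set → false
  on corporate VPN: yes → true
  clearance level ≥ 2: 4 ≥ 2 is true
  MFA completed: yes → true
Combine:
[1.1] true AND false = false
[1.2.2] true → true = true
[1.2] false AND true = false
[1] false → false (antecedent false ⇒ implication holds) = true
[2.2] true OR false = true
[2.3.1.1.1] true AND true = true
[2.3.1.1] NOT true = false
[2.3.1] NOT false = true
[2.3] NOT true = false
[2] false OR true OR false = true
[root] true → true = true
Overall: true → granted

Granted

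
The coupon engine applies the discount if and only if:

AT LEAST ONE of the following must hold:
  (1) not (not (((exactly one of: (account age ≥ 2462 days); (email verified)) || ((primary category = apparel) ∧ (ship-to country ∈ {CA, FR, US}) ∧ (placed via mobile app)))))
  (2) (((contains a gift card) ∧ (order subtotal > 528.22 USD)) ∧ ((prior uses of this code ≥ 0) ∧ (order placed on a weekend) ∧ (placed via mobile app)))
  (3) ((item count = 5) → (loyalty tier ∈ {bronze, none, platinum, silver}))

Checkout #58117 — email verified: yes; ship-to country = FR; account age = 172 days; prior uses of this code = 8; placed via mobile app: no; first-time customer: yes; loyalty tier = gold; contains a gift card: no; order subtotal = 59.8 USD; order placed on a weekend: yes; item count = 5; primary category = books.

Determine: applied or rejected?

Applied

Atomic conditions:
  account age ≥ 2462 days: 172 ≥ 2462 is false
  email verified: yes → true
  primary category = apparel: books == apparel is false
  ship-to country ∈ {CA, FR, US}: FR is in the set → true
  placed via mobile app: no → false
  contains a gift card: no → false
  order subtotal > 528.22 USD: 59.8 > 528.22 is false
  prior uses of this code ≥ 0: 8 ≥ 0 is true
  order placed on a weekend: yes → true
  item count = 5: 5 == 5 is true
  loyalty tier ∈ {bronze, none, platinum, silver}: gold is not in the set → false
Combine:
[1.1.1.1] exactly-one(false, true) = true
[1.1.1.2] false AND true AND false = false
[1.1.1] true OR false = true
[1.1] NOT true = false
[1] NOT false = true
[2.1] false AND false = false
[2.2] true AND true AND false = false
[2] false AND false = false
[3] true → false = false
[root] true OR false OR false = true
Overall: true → applied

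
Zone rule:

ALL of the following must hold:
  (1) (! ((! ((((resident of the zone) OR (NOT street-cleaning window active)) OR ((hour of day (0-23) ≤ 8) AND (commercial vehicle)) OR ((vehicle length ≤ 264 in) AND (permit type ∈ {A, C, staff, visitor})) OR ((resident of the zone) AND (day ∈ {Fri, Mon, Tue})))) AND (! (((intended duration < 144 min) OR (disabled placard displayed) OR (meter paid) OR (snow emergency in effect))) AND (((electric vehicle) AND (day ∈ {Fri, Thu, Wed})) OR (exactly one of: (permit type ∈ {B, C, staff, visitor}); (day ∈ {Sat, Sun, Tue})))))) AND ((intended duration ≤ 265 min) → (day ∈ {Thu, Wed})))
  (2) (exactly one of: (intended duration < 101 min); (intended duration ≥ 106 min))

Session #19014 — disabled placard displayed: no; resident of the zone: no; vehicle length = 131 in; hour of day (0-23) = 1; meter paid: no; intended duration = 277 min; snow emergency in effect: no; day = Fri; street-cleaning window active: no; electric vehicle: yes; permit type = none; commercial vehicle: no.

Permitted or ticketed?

Permitted

Atomic conditions:
  resident of the zone: no → false
  NOT street-cleaning window active: no → true
  hour of day (0-23) ≤ 8: 1 ≤ 8 is true
  commercial vehicle: no → false
  vehicle length ≤ 264 in: 131 ≤ 264 is true
  permit type ∈ {A, C, staff, visitor}: none is not in the set → false
  day ∈ {Fri, Mon, Tue}: Fri is in the set → true
  intended duration < 144 min: 277 < 144 is false
  disabled placard displayed: no → false
  meter paid: no → false
  snow emergency in effect: no → false
  electric vehicle: yes → true
  day ∈ {Fri, Thu, Wed}: Fri is in the set → true
  permit type ∈ {B, C, staff, visitor}: none is not in the set → false
  day ∈ {Sat, Sun, Tue}: Fri is not in the set → false
  intended duration ≤ 265 min: 277 ≤ 265 is false
  day ∈ {Thu, Wed}: Fri is not in the set → false
  intended duration < 101 min: 277 < 101 is false
  intended duration ≥ 106 min: 277 ≥ 106 is true
Combine:
[1.1.1.1.1.1] false OR true = true
[1.1.1.1.1.2] true AND false = false
[1.1.1.1.1.3] true AND false = false
[1.1.1.1.1.4] false AND true = false
[1.1.1.1.1] true OR false OR false OR false = true
[1.1.1.1] NOT true = false
[1.1.1.2.1.1] false OR false OR false OR false = false
[1.1.1.2.1] NOT false = true
[1.1.1.2.2.1] true AND true = true
[1.1.1.2.2.2] exactly-one(false, false) = false
[1.1.1.2.2] true OR false = true
[1.1.1.2] true AND true = true
[1.1.1] false AND true = false
[1.1] NOT false = true
[1.2] false → false (antecedent false ⇒ implication holds) = true
[1] true AND true = true
[2] exactly-one(false, true) = true
[root] true AND true = true
Overall: true → permitted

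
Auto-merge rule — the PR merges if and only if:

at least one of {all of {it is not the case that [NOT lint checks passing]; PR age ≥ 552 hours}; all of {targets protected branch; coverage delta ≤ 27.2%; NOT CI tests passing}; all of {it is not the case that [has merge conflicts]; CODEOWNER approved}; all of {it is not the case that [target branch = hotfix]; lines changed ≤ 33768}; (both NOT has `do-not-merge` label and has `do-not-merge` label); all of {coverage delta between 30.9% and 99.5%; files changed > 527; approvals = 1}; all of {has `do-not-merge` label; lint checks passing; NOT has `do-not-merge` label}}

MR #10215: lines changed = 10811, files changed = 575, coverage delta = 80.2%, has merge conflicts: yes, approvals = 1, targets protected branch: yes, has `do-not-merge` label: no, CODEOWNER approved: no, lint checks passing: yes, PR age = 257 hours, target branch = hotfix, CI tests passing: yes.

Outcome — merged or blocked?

Atomic conditions:
  NOT lint checks passing: yes → false
  PR age ≥ 552 hours: 257 ≥ 552 is false
  targets protected branch: yes → true
  coverage delta ≤ 27.2%: 80.2 ≤ 27.2 is false
  NOT CI tests passing: yes → false
  has merge conflicts: yes → true
  CODEOWNER approved: no → false
  target branch = hotfix: hotfix == hotfix is true
  lines changed ≤ 33768: 10811 ≤ 33768 is true
  NOT has `do-not-merge` label: no → true
  has `do-not-merge` label: no → false
  coverage delta between 30.9% and 99.5%: 80.2 in [30.9, 99.5] is true
  files changed > 527: 575 > 527 is true
  approvals = 1: 1 == 1 is true
  lint checks passing: yes → true
Combine:
[1.1] NOT false = true
[1] true AND false = false
[2] true AND false AND false = false
[3.1] NOT true = false
[3] false AND false = false
[4.1] NOT true = false
[4] false AND true = false
[5] true AND false = false
[6] true AND true AND true = true
[7] false AND true AND true = false
[root] false OR false OR false OR false OR false OR true OR false = true
Overall: true → merged

Merged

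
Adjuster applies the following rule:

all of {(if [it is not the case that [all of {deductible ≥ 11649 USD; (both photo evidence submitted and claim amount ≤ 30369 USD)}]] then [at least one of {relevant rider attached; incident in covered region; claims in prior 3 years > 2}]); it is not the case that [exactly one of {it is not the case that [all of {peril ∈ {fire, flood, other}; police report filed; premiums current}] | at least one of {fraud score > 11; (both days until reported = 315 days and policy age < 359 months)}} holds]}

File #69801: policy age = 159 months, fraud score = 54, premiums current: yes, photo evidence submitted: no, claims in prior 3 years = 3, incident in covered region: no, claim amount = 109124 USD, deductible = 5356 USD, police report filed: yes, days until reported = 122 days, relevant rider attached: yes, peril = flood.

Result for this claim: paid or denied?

Atomic conditions:
  deductible ≥ 11649 USD: 5356 ≥ 11649 is false
  photo evidence submitted: no → false
  claim amount ≤ 30369 USD: 109124 ≤ 30369 is false
  relevant rider attached: yes → true
  incident in covered region: no → false
  claims in prior 3 years > 2: 3 > 2 is true
  peril ∈ {fire, flood, other}: flood is in the set → true
  police report filed: yes → true
  premiums current: yes → true
  fraud score > 11: 54 > 11 is true
  days until reported = 315 days: 122 == 315 is false
  policy age < 359 months: 159 < 359 is true
Combine:
[1.1.1.2] false AND false = false
[1.1.1] false AND false = false
[1.1] NOT false = true
[1.2] true OR false OR true = true
[1] true → true = true
[2.1.1.1] true AND true AND true = true
[2.1.1] NOT true = false
[2.1.2.2] false AND true = false
[2.1.2] true OR false = true
[2.1] exactly-one(false, true) = true
[2] NOT true = false
[root] true AND false = false
Overall: false → denied

Denied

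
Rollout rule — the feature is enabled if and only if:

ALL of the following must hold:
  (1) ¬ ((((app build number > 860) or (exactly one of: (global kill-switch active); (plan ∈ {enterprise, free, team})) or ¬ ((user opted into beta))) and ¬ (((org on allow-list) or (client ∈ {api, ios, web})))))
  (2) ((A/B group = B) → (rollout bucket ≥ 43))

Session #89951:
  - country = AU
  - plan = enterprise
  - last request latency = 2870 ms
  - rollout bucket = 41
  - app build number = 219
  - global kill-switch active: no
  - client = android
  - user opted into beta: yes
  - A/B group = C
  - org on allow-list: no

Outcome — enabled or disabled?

Atomic conditions:
  app build number > 860: 219 > 860 is false
  global kill-switch active: no → false
  plan ∈ {enterprise, free, team}: enterprise is in the set → true
  user opted into beta: yes → true
  org on allow-list: no → false
  client ∈ {api, ios, web}: android is not in the set → false
  A/B group = B: C == B is false
  rollout bucket ≥ 43: 41 ≥ 43 is false
Combine:
[1.1.1.2] exactly-one(false, true) = true
[1.1.1.3] NOT true = false
[1.1.1] false OR true OR false = true
[1.1.2.1] false OR false = false
[1.1.2] NOT false = true
[1.1] true AND true = true
[1] NOT true = false
[2] false → false (antecedent false ⇒ implication holds) = true
[root] false AND true = false
Overall: false → disabled

Disabled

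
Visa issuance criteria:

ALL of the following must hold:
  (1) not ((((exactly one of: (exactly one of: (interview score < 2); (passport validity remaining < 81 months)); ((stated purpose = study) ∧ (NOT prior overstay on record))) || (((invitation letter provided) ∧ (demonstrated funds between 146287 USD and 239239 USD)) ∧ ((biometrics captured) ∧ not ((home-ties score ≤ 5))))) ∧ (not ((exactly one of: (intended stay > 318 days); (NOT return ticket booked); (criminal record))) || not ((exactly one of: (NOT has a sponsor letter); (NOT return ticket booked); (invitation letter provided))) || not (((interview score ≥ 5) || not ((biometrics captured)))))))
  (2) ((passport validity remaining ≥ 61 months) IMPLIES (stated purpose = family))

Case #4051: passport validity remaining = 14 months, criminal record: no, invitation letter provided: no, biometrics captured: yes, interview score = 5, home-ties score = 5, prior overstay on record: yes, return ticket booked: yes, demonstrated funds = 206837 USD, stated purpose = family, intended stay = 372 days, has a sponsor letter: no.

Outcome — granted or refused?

Atomic conditions:
  interview score < 2: 5 < 2 is false
  passport validity remaining < 81 months: 14 < 81 is true
  stated purpose = study: family == study is false
  NOT prior overstay on record: yes → false
  invitation letter provided: no → false
  demonstrated funds between 146287 USD and 239239 USD: 206837 in [146287, 239239] is true
  biometrics captured: yes → true
  home-ties score ≤ 5: 5 ≤ 5 is true
  intended stay > 318 days: 372 > 318 is true
  NOT return ticket booked: yes → false
  criminal record: no → false
  NOT has a sponsor letter: no → true
  interview score ≥ 5: 5 ≥ 5 is true
  passport validity remaining ≥ 61 months: 14 ≥ 61 is false
  stated purpose = family: family == family is true
Combine:
[1.1.1.1.1] exactly-one(false, true) = true
[1.1.1.1.2] false AND false = false
[1.1.1.1] exactly-one(true, false) = true
[1.1.1.2.1] false AND true = false
[1.1.1.2.2.2] NOT true = false
[1.1.1.2.2] true AND false = false
[1.1.1.2] false AND false = false
[1.1.1] true OR false = true
[1.1.2.1.1] exactly-one(true, false, false) = true
[1.1.2.1] NOT true = false
[1.1.2.2.1] exactly-one(true, false, false) = true
[1.1.2.2] NOT true = false
[1.1.2.3.1.2] NOT true = false
[1.1.2.3.1] true OR false = true
[1.1.2.3] NOT true = false
[1.1.2] false OR false OR false = false
[1.1] true AND false = false
[1] NOT false = true
[2] false → true (antecedent false ⇒ implication holds) = true
[root] true AND true = true
Overall: true → granted

Granted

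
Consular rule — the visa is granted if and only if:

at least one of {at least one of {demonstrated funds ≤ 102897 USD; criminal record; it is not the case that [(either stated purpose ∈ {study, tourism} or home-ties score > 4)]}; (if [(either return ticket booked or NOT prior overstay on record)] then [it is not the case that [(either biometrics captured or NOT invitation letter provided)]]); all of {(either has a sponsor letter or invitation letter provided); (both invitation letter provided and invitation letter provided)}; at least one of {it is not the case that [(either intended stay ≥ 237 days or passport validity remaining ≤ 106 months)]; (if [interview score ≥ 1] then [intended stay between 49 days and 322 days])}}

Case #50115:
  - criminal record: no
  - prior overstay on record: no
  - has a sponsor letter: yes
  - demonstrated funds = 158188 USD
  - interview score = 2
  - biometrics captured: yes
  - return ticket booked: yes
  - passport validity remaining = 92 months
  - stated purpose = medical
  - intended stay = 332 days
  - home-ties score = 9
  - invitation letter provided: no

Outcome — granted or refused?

Refused

Atomic conditions:
  demonstrated funds ≤ 102897 USD: 158188 ≤ 102897 is false
  criminal record: no → false
  stated purpose ∈ {study, tourism}: medical is not in the set → false
  home-ties score > 4: 9 > 4 is true
  return ticket booked: yes → true
  NOT prior overstay on record: no → true
  biometrics captured: yes → true
  NOT invitation letter provided: no → true
  has a sponsor letter: yes → true
  invitation letter provided: no → false
  intended stay ≥ 237 days: 332 ≥ 237 is true
  passport validity remaining ≤ 106 months: 92 ≤ 106 is true
  interview score ≥ 1: 2 ≥ 1 is true
  intended stay between 49 days and 322 days: 332 in [49, 322] is false
Combine:
[1.3.1] false OR true = true
[1.3] NOT true = false
[1] false OR false OR false = false
[2.1] true OR true = true
[2.2.1] true OR true = true
[2.2] NOT true = false
[2] true → false = false
[3.1] true OR false = true
[3.2] false AND false = false
[3] true AND false = false
[4.1.1] true OR true = true
[4.1] NOT true = false
[4.2] true → false = false
[4] false OR false = false
[root] false OR false OR false OR false = false
Overall: false → refused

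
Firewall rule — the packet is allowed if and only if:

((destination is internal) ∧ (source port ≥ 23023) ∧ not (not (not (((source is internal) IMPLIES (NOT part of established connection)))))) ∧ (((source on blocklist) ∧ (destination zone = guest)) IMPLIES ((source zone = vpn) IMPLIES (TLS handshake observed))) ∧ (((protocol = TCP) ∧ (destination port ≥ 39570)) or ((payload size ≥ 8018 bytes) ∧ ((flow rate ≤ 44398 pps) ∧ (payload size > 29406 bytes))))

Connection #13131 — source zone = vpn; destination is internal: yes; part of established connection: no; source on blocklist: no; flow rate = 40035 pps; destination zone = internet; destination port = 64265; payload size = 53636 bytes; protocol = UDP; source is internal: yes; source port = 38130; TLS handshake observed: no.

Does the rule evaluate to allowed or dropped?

Dropped

Atomic conditions:
  destination is internal: yes → true
  source port ≥ 23023: 38130 ≥ 23023 is true
  source is internal: yes → true
  NOT part of established connection: no → true
  source on blocklist: no → false
  destination zone = guest: internet == guest is false
  source zone = vpn: vpn == vpn is true
  TLS handshake observed: no → false
  protocol = TCP: UDP == TCP is false
  destination port ≥ 39570: 64265 ≥ 39570 is true
  payload size ≥ 8018 bytes: 53636 ≥ 8018 is true
  flow rate ≤ 44398 pps: 40035 ≤ 44398 is true
  payload size > 29406 bytes: 53636 > 29406 is true
Combine:
[1.3.1.1.1] true → true = true
[1.3.1.1] NOT true = false
[1.3.1] NOT false = true
[1.3] NOT true = false
[1] true AND true AND false = false
[2.1] false AND false = false
[2.2] true → false = false
[2] false → false (antecedent false ⇒ implication holds) = true
[3.1] false AND true = false
[3.2.2] true AND true = true
[3.2] true AND true = true
[3] false OR true = true
[root] false AND true AND true = false
Overall: false → dropped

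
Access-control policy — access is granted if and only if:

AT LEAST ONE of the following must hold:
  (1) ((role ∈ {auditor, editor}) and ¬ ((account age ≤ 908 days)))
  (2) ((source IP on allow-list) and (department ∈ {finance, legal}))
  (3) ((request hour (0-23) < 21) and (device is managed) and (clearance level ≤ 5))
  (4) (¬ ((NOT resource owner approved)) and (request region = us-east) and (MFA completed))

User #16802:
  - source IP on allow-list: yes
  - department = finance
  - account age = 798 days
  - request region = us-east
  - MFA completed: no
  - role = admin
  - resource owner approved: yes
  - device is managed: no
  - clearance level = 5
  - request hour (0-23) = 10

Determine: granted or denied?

Atomic conditions:
  role ∈ {auditor, editor}: admin is not in the set → false
  account age ≤ 908 days: 798 ≤ 908 is true
  source IP on allow-list: yes → true
  department ∈ {finance, legal}: finance is in the set → true
  request hour (0-23) < 21: 10 < 21 is true
  device is managed: no → false
  clearance level ≤ 5: 5 ≤ 5 is true
  NOT resource owner approved: yes → false
  request region = us-east: us-east == us-east is true
  MFA completed: no → false
Combine:
[1.2] NOT true = false
[1] false AND false = false
[2] true AND true = true
[3] true AND false AND true = false
[4.1] NOT false = true
[4] true AND true AND false = false
[root] false OR true OR false OR false = true
Overall: true → granted

Granted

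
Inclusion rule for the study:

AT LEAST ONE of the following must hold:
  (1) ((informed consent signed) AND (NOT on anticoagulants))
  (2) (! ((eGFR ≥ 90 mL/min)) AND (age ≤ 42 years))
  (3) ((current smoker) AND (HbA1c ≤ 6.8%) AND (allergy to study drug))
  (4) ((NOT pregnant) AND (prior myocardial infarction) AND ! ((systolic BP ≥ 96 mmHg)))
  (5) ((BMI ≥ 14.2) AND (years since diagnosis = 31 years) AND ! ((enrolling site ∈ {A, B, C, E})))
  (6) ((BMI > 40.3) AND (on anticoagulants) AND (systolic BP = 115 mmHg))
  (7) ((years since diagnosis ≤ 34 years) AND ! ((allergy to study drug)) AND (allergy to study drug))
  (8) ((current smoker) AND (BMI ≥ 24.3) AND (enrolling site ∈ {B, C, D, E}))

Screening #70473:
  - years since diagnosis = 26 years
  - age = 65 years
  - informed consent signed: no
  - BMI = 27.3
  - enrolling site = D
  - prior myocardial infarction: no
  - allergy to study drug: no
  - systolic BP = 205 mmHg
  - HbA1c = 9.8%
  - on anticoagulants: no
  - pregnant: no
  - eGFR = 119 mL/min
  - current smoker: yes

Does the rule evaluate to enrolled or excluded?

Enrolled

Atomic conditions:
  informed consent signed: no → false
  NOT on anticoagulants: no → true
  eGFR ≥ 90 mL/min: 119 ≥ 90 is true
  age ≤ 42 years: 65 ≤ 42 is false
  current smoker: yes → true
  HbA1c ≤ 6.8%: 9.8 ≤ 6.8 is false
  allergy to study drug: no → false
  NOT pregnant: no → true
  prior myocardial infarction: no → false
  systolic BP ≥ 96 mmHg: 205 ≥ 96 is true
  BMI ≥ 14.2: 27.3 ≥ 14.2 is true
  years since diagnosis = 31 years: 26 == 31 is false
  enrolling site ∈ {A, B, C, E}: D is not in the set → false
  BMI > 40.3: 27.3 > 40.3 is false
  on anticoagulants: no → false
  systolic BP = 115 mmHg: 205 == 115 is false
  years since diagnosis ≤ 34 years: 26 ≤ 34 is true
  BMI ≥ 24.3: 27.3 ≥ 24.3 is true
  enrolling site ∈ {B, C, D, E}: D is in the set → true
Combine:
[1] false AND true = false
[2.1] NOT true = false
[2] false AND false = false
[3] true AND false AND false = false
[4.3] NOT true = false
[4] true AND false AND false = false
[5.3] NOT false = true
[5] true AND false AND true = false
[6] false AND false AND false = false
[7.2] NOT false = true
[7] true AND true AND false = false
[8] true AND true AND true = true
[root] false OR false OR false OR false OR false OR false OR false OR true = true
Overall: true → enrolled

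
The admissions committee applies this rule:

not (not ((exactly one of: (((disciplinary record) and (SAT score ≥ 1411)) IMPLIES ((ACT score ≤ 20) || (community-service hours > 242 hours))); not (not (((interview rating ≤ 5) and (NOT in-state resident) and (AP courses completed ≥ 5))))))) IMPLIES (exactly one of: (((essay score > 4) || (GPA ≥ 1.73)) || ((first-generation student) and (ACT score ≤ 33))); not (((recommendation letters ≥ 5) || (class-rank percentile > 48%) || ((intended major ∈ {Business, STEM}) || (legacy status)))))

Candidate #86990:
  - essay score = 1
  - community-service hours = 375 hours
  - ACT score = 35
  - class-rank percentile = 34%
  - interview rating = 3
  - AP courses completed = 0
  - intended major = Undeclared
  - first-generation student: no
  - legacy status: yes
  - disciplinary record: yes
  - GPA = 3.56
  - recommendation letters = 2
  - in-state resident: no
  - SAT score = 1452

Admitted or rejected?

Atomic conditions:
  disciplinary record: yes → true
  SAT score ≥ 1411: 1452 ≥ 1411 is true
  ACT score ≤ 20: 35 ≤ 20 is false
  community-service hours > 242 hours: 375 > 242 is true
  interview rating ≤ 5: 3 ≤ 5 is true
  NOT in-state resident: no → true
  AP courses completed ≥ 5: 0 ≥ 5 is false
  essay score > 4: 1 > 4 is false
  GPA ≥ 1.73: 3.56 ≥ 1.73 is true
  first-generation student: no → false
  ACT score ≤ 33: 35 ≤ 33 is false
  recommendation letters ≥ 5: 2 ≥ 5 is false
  class-rank percentile > 48%: 34 > 48 is false
  intended major ∈ {Business, STEM}: Undeclared is not in the set → false
  legacy status: yes → true
Combine:
[1.1.1.1.1] true AND true = true
[1.1.1.1.2] false OR true = true
[1.1.1.1] true → true = true
[1.1.1.2.1.1] true AND true AND false = false
[1.1.1.2.1] NOT false = true
[1.1.1.2] NOT true = false
[1.1.1] exactly-one(true, false) = true
[1.1] NOT true = false
[1] NOT false = true
[2.1.1] false OR true = true
[2.1.2] false AND false = false
[2.1] true OR false = true
[2.2.1.3] false OR true = true
[2.2.1] false OR false OR true = true
[2.2] NOT true = false
[2] exactly-one(true, false) = true
[root] true → true = true
Overall: true → admitted

Admitted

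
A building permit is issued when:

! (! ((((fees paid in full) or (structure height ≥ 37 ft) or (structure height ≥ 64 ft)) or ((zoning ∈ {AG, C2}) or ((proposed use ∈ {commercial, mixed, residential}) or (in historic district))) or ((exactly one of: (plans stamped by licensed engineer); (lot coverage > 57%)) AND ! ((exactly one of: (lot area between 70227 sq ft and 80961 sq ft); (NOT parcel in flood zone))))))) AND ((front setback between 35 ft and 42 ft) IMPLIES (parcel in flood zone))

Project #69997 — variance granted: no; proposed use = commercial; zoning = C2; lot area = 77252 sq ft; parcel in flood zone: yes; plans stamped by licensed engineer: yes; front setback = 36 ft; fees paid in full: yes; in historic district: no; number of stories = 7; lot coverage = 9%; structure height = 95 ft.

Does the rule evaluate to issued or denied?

Atomic conditions:
  fees paid in full: yes → true
  structure height ≥ 37 ft: 95 ≥ 37 is true
  structure height ≥ 64 ft: 95 ≥ 64 is true
  zoning ∈ {AG, C2}: C2 is in the set → true
  proposed use ∈ {commercial, mixed, residential}: commercial is in the set → true
  in historic district: no → false
  plans stamped by licensed engineer: yes → true
  lot coverage > 57%: 9 > 57 is false
  lot area between 70227 sq ft and 80961 sq ft: 77252 in [70227, 80961] is true
  NOT parcel in flood zone: yes → false
  front setback between 35 ft and 42 ft: 36 in [35, 42] is true
  parcel in flood zone: yes → true
Combine:
[1.1.1.1] true OR true OR true = true
[1.1.1.2.2] true OR false = true
[1.1.1.2] true OR true = true
[1.1.1.3.1] exactly-one(true, false) = true
[1.1.1.3.2.1] exactly-one(true, false) = true
[1.1.1.3.2] NOT true = false
[1.1.1.3] true AND false = false
[1.1.1] true OR true OR false = true
[1.1] NOT true = false
[1] NOT false = true
[2] true → true = true
[root] true AND true = true
Overall: true → issued

Issued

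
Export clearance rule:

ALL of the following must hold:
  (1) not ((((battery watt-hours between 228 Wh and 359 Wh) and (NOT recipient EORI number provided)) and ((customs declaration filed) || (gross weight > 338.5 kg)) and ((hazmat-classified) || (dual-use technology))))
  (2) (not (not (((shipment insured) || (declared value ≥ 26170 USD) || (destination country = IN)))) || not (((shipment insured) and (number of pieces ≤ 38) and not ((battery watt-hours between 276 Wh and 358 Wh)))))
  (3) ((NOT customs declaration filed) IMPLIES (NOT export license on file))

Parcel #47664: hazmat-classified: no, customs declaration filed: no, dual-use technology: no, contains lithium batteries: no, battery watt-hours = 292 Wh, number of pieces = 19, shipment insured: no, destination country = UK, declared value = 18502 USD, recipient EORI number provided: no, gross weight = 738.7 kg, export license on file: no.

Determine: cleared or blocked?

Cleared

Atomic conditions:
  battery watt-hours between 228 Wh and 359 Wh: 292 in [228, 359] is true
  NOT recipient EORI number provided: no → true
  customs declaration filed: no → false
  gross weight > 338.5 kg: 738.7 > 338.5 is true
  hazmat-classified: no → false
  dual-use technology: no → false
  shipment insured: no → false
  declared value ≥ 26170 USD: 18502 ≥ 26170 is false
  destination country = IN: UK == IN is false
  number of pieces ≤ 38: 19 ≤ 38 is true
  battery watt-hours between 276 Wh and 358 Wh: 292 in [276, 358] is true
  NOT customs declaration filed: no → true
  NOT export license on file: no → true
Combine:
[1.1.1] true AND true = true
[1.1.2] false OR true = true
[1.1.3] false OR false = false
[1.1] true AND true AND false = false
[1] NOT false = true
[2.1.1.1] false OR false OR false = false
[2.1.1] NOT false = true
[2.1] NOT true = false
[2.2.1.3] NOT true = false
[2.2.1] false AND true AND false = false
[2.2] NOT false = true
[2] false OR true = true
[3] true → true = true
[root] true AND true AND true = true
Overall: true → cleared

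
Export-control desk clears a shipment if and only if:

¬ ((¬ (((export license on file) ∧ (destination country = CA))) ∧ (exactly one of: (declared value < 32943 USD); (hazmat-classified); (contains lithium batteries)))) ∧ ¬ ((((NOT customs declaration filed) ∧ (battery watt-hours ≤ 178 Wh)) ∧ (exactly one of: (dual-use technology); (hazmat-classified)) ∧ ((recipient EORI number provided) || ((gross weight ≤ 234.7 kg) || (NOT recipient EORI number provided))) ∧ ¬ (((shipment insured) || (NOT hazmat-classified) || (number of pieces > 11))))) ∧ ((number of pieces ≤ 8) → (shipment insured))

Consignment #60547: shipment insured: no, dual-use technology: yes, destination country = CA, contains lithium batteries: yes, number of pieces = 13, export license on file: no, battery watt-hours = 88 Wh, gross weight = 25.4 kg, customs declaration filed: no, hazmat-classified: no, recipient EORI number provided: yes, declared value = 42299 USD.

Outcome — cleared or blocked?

Blocked

Atomic conditions:
  export license on file: no → false
  destination country = CA: CA == CA is true
  declared value < 32943 USD: 42299 < 32943 is false
  hazmat-classified: no → false
  contains lithium batteries: yes → true
  NOT customs declaration filed: no → true
  battery watt-hours ≤ 178 Wh: 88 ≤ 178 is true
  dual-use technology: yes → true
  recipient EORI number provided: yes → true
  gross weight ≤ 234.7 kg: 25.4 ≤ 234.7 is true
  NOT recipient EORI number provided: yes → false
  shipment insured: no → false
  NOT hazmat-classified: no → true
  number of pieces > 11: 13 > 11 is true
  number of pieces ≤ 8: 13 ≤ 8 is false
Combine:
[1.1.1.1] false AND true = false
[1.1.1] NOT false = true
[1.1.2] exactly-one(false, false, true) = true
[1.1] true AND true = true
[1] NOT true = false
[2.1.1] true AND true = true
[2.1.2] exactly-one(true, false) = true
[2.1.3.2] true OR false = true
[2.1.3] true OR true = true
[2.1.4.1] false OR true OR true = true
[2.1.4] NOT true = false
[2.1] true AND true AND true AND false = false
[2] NOT false = true
[3] false → false (antecedent false ⇒ implication holds) = true
[root] false AND true AND true = false
Overall: false → blocked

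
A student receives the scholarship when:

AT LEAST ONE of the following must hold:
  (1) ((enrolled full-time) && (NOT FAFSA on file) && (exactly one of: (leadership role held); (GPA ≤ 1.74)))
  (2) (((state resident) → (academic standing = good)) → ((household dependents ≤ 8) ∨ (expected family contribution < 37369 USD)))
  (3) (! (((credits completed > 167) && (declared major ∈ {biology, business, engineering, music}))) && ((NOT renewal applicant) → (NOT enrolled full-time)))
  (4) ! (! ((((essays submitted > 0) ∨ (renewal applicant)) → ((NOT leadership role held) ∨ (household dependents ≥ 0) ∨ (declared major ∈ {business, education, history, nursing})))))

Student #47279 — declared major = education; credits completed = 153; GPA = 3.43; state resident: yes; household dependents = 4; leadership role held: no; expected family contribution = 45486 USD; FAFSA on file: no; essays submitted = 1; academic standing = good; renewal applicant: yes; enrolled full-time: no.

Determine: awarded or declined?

Atomic conditions:
  enrolled full-time: no → false
  NOT FAFSA on file: no → true
  leadership role held: no → false
  GPA ≤ 1.74: 3.43 ≤ 1.74 is false
  state resident: yes → true
  academic standing = good: good == good is true
  household dependents ≤ 8: 4 ≤ 8 is true
  expected family contribution < 37369 USD: 45486 < 37369 is false
  credits completed > 167: 153 > 167 is false
  declared major ∈ {biology, business, engineering, music}: education is not in the set → false
  NOT renewal applicant: yes → false
  NOT enrolled full-time: no → true
  essays submitted > 0: 1 > 0 is true
  renewal applicant: yes → true
  NOT leadership role held: no → true
  household dependents ≥ 0: 4 ≥ 0 is true
  declared major ∈ {business, education, history, nursing}: education is in the set → true
Combine:
[1.3] exactly-one(false, false) = false
[1] false AND true AND false = false
[2.1] true → true = true
[2.2] true OR false = true
[2] true → true = true
[3.1.1] false AND false = false
[3.1] NOT false = true
[3.2] false → true (antecedent false ⇒ implication holds) = true
[3] true AND true = true
[4.1.1.1] true OR true = true
[4.1.1.2] true OR true OR true = true
[4.1.1] true → true = true
[4.1] NOT true = false
[4] NOT false = true
[root] false OR true OR true OR true = true
Overall: true → awarded

Awarded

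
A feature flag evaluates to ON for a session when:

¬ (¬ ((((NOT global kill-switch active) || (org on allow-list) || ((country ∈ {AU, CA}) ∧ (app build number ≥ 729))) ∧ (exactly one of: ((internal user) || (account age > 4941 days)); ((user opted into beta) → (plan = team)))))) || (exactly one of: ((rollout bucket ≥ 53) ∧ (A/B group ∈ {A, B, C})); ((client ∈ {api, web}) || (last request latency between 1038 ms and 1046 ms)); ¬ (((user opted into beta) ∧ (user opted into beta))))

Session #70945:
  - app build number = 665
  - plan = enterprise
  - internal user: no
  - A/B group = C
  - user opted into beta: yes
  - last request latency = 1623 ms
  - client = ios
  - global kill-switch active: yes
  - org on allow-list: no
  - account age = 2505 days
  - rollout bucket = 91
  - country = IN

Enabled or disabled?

Atomic conditions:
  NOT global kill-switch active: yes → false
  org on allow-list: no → false
  country ∈ {AU, CA}: IN is not in the set → false
  app build number ≥ 729: 665 ≥ 729 is false
  internal user: no → false
  account age > 4941 days: 2505 > 4941 is false
  user opted into beta: yes → true
  plan = team: enterprise == team is false
  rollout bucket ≥ 53: 91 ≥ 53 is true
  A/B group ∈ {A, B, C}: C is in the set → true
  client ∈ {api, web}: ios is not in the set → false
  last request latency between 1038 ms and 1046 ms: 1623 in [1038, 1046] is false
Combine:
[1.1.1.1.3] false AND false = false
[1.1.1.1] false OR false OR false = false
[1.1.1.2.1] false OR false = false
[1.1.1.2.2] true → false = false
[1.1.1.2] exactly-one(false, false) = false
[1.1.1] false AND false = false
[1.1] NOT false = true
[1] NOT true = false
[2.1] true AND true = true
[2.2] false OR false = false
[2.3.1] true AND true = true
[2.3] NOT true = false
[2] exactly-one(true, false, false) = true
[root] false OR true = true
Overall: true → enabled

Enabled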